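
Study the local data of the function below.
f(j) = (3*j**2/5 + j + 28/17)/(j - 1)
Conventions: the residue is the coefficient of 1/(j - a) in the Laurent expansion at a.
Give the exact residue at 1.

The residue is 276/85.

At the order-1 pole 1 set g(j) = (j - (1))*f(j) = 3*j**2/5 + j + 28/17.
Simple pole: residue = g(a) at a = 1, which is 276/85.


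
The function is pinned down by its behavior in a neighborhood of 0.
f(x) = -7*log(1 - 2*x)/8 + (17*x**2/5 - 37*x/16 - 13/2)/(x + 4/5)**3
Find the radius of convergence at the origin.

The radius of convergence is 1/2.

Denominator factor (x + 4/5)^3: pole of order 3 at -4/5, modulus 4/5.
Branch term (-7/8)*log(1 - x/(1/2)): its argument vanishes at x = 1/2, a logarithmic branch point, modulus 1/2.
The radius of convergence is the smallest modulus among the singular points: 1/2.


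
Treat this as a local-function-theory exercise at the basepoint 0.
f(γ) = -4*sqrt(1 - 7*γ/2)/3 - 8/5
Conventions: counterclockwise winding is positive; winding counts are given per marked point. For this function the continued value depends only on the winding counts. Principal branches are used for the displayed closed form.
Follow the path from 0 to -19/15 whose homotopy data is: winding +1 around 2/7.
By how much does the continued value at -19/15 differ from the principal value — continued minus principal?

Continued minus principal equals (4/45)*sqrt(4890).

The rational part is single-valued and drops out of the difference; each branch term changes only by its own monodromy.
(-4/3)*sqrt(1 - γ/(2/7)): winding +1 is odd, the square root flips sign, contributing -2*(-4/3)*sqrt(1 - (-19/15)/(2/7)) = -2*(-4/3)*sqrt(163/30) = (4/45)*sqrt(4890).
Summing the contributions at γ = -19/15 gives (4/45)*sqrt(4890).


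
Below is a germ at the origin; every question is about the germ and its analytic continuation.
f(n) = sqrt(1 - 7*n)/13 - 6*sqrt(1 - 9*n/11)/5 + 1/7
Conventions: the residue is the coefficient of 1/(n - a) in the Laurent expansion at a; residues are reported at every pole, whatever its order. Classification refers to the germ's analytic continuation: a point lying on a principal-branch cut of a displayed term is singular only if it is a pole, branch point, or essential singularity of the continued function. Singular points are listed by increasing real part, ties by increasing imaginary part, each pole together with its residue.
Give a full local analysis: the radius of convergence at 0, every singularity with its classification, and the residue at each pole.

Radius of convergence at 0: 1/7.
At 1/7: an algebraic (square-root) branch point.
At 11/9: an algebraic (square-root) branch point.

Branch term (-6/5)*sqrt(1 - n/(11/9)): its argument vanishes at n = 11/9, a square-root branch point, modulus 11/9.
Branch term (1/13)*sqrt(1 - n/(1/7)): its argument vanishes at n = 1/7, a square-root branch point, modulus 1/7.
The radius of convergence is the smallest modulus among the singular points: 1/7.
List the singular points by increasing real part (a conjugate pair: the negative imaginary part first).


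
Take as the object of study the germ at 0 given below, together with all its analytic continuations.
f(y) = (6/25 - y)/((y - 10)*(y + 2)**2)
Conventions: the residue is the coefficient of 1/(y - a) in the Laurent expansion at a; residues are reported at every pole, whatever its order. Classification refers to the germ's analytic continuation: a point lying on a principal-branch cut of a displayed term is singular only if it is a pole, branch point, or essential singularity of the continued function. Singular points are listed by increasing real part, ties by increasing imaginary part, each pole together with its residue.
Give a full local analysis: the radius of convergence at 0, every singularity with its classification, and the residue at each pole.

Radius of convergence at 0: 2.
At -2: a pole of order 2; residue 61/900.
At 10: a pole of order 1; residue -61/900.

Denominator factor (y - 10): pole of order 1 at 10, modulus 10.
Denominator factor (y + 2)^2: pole of order 2 at -2, modulus 2.
The radius of convergence is the smallest modulus among the singular points: 2.
At the order-2 pole -2 set g(y) = (y - (-2))^2*f(y) = (6/25 - y)/(y - 10).
Order-2 pole: residue = g'(a); g'(-2) = 61/900, so the residue is 61/900.
At the order-1 pole 10 set g(y) = (y - (10))*f(y) = (6/25 - y)/(y + 2)**2.
Simple pole: residue = g(a) at a = 10, which is -61/900.
List the singular points by increasing real part (a conjugate pair: the negative imaginary part first).


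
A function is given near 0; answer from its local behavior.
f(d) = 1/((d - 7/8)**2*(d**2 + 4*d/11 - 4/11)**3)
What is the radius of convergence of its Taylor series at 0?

The radius of convergence is -2/11 + (4/11)*sqrt(3).

Denominator factor (d - 7/8)^2: pole of order 2 at 7/8, modulus 7/8.
Denominator factor (d**2 + 4*d/11 - 4/11)^3: discriminant 192/121, real irrational roots -2/11 + (4/11)*sqrt(3) and -2/11 - (4/11)*sqrt(3); poles of order 3, moduli -2/11 + (4/11)*sqrt(3) and 2/11 + (4/11)*sqrt(3).
The radius of convergence is the smallest modulus among the singular points: -2/11 + (4/11)*sqrt(3).


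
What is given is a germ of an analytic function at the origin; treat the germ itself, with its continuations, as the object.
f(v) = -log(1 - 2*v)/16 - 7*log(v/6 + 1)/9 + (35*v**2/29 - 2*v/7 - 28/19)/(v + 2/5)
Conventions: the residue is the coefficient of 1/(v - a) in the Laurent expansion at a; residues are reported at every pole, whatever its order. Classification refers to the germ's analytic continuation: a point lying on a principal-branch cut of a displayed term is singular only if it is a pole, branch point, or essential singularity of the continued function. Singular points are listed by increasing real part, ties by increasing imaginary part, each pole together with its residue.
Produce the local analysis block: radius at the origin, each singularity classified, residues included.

Radius of convergence at 0: 2/5.
At -6: a logarithmic branch point.
At -2/5: a pole of order 1; residue -22492/19285.
At 1/2: a logarithmic branch point.

Denominator factor (v + 2/5): pole of order 1 at -2/5, modulus 2/5.
Branch term (-1/16)*log(1 - v/(1/2)): its argument vanishes at v = 1/2, a logarithmic branch point, modulus 1/2.
Branch term (-7/9)*log(1 - v/(-6)): its argument vanishes at v = -6, a logarithmic branch point, modulus 6.
The radius of convergence is the smallest modulus among the singular points: 2/5.
The branch terms are analytic at -2/5 and contribute nothing to the residue; only the rational part matters.
At the order-1 pole -2/5 set g(v) = (v - (-2/5))*(rational part) = 35*v**2/29 - 2*v/7 - 28/19.
Simple pole: residue = g(a) at a = -2/5, which is -22492/19285.
List the singular points by increasing real part (a conjugate pair: the negative imaginary part first).


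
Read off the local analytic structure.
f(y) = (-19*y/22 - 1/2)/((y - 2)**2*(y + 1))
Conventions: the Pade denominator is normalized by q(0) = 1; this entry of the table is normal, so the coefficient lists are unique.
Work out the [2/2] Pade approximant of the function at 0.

Taylor coefficients needed (expand at 0): a_0 = -1/8, a_1 = -19/88, a_2 = -3/32, a_3 = -23/176, a_4 = -23/1408.
Write the denominator as Q(y) = 1 + q1*y + q2*y^2. Requiring Q*f - P = O(y^5) with deg P <= 2 kills the coefficients of y^3..y^4 in Q*f:
  y^3: a_3 + q1*a_2 + q2*a_1 = 0, i.e. -23/176 + (-3/32)*q1 + (-19/88)*q2 = 0.
  y^4: a_4 + q1*a_3 + q2*a_2 = 0, i.e. -23/1408 + (-23/176)*q1 + (-3/32)*q2 = 0.
Solving this linear system: q1 = 1081/2407, q2 = -7705/9628.
The numerator is Q*f truncated at degree 2: P0 = a_0 = -1/8; P1 = a_1 + q1*a_0 = -7203/26477; P2 = a_2 + q1*a_1 + q2*a_0 = -2401/26477.

The Pade approximant has numerator coefficients [-1/8, -7203/26477, -2401/26477]; denominator coefficients [1, 1081/2407, -7705/9628].


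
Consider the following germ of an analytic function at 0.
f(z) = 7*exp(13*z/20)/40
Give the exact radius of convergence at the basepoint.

The radius of convergence is infinite.

The factor exp(13*z/20) is entire and contributes no finite singular point.
The polynomial part has no poles.
No finite singular points: the Taylor series at 0 converges everywhere.


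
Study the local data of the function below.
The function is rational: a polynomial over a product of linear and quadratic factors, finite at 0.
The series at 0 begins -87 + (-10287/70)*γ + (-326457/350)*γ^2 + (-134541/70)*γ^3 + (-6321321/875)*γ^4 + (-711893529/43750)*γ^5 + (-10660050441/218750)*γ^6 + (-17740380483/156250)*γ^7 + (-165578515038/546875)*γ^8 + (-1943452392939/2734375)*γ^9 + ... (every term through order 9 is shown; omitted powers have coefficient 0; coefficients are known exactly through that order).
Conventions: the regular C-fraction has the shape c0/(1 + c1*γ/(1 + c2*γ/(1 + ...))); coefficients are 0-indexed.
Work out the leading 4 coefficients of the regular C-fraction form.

The regular C-fraction coefficients are [-87, -3429/2030, -3602497/773430, 40084057636/6862756785].

Taylor coefficients (read off): a_0 = -87, a_1 = -10287/70, a_2 = -326457/350, a_3 = -134541/70.
c0 = a_0 = -87. Peel one level at a time: if S = 1 + c*γ/S' with S'(0) = 1, then c is the γ-coefficient of S and S' = c*γ/(S - 1).
S_1 = c0/f = 1 + (-3429/2030)*γ + (-32422473/4120900)*γ^2 + ...; c1 = -3429/2030.
S_2 = c1*γ/(S_1 - 1) = 1 + (-3602497/773430)*γ + (98729206/3629025)*γ^2 + ...; c2 = -3602497/773430.
S_3 = c2*γ/(S_2 - 1) = 1 + (40084057636/6862756785)*γ + ...; c3 = 40084057636/6862756785.


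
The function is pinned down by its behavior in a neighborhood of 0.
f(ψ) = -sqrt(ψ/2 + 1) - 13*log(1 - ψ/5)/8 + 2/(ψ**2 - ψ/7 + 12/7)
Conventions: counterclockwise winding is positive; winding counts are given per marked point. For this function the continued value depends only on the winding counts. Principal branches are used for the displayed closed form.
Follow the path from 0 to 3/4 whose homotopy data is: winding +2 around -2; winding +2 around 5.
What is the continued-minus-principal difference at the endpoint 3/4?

The rational part is single-valued and drops out of the difference; each branch term changes only by its own monodromy.
(-13/8)*log(1 - ψ/(5)): each positive loop around 5 adds 2*pi*i to the log, so winding +2 contributes (-13/8)*(2)*2*pi*i = -(13/2)*pi*i.
(-1)*sqrt(1 - ψ/(-2)): winding +2 is even, the square root returns to the same sheet, contribution 0.
Summing the contributions at ψ = 3/4 gives -(13/2)*pi*i.

Continued minus principal equals -(13/2)*pi*i.


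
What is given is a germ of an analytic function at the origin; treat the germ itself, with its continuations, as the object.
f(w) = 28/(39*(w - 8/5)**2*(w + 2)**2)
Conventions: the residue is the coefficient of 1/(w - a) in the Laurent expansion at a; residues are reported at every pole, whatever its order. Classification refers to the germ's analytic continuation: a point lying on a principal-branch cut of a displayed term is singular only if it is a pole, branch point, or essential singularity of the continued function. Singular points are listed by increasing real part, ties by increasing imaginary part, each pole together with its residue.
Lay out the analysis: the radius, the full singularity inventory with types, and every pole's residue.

Denominator factor (w - 8/5)^2: pole of order 2 at 8/5, modulus 8/5.
Denominator factor (w + 2)^2: pole of order 2 at -2, modulus 2.
The radius of convergence is the smallest modulus among the singular points: 8/5.
At the order-2 pole -2 set g(w) = (w - (-2))^2*f(w) = 28/(39*(w - 8/5)**2).
Order-2 pole: residue = g'(a); g'(-2) = 875/28431, so the residue is 875/28431.
At the order-2 pole 8/5 set g(w) = (w - (8/5))^2*f(w) = 28/(39*(w + 2)**2).
Order-2 pole: residue = g'(a); g'(8/5) = -875/28431, so the residue is -875/28431.
List the singular points by increasing real part (a conjugate pair: the negative imaginary part first).

Radius of convergence at 0: 8/5.
At -2: a pole of order 2; residue 875/28431.
At 8/5: a pole of order 2; residue -875/28431.


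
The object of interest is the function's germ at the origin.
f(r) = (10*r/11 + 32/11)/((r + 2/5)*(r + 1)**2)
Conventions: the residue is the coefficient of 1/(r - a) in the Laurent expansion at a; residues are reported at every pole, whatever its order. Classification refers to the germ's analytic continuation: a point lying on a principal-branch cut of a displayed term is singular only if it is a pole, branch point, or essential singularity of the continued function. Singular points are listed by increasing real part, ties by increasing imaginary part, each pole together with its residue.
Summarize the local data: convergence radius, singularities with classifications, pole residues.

Radius of convergence at 0: 2/5.
At -1: a pole of order 2; residue -700/99.
At -2/5: a pole of order 1; residue 700/99.

Denominator factor (r + 2/5): pole of order 1 at -2/5, modulus 2/5.
Denominator factor (r + 1)^2: pole of order 2 at -1, modulus 1.
The radius of convergence is the smallest modulus among the singular points: 2/5.
At the order-2 pole -1 set g(r) = (r - (-1))^2*f(r) = (10*r/11 + 32/11)/(r + 2/5).
Order-2 pole: residue = g'(a); g'(-1) = -700/99, so the residue is -700/99.
At the order-1 pole -2/5 set g(r) = (r - (-2/5))*f(r) = (10*r/11 + 32/11)/(r + 1)**2.
Simple pole: residue = g(a) at a = -2/5, which is 700/99.
List the singular points by increasing real part (a conjugate pair: the negative imaginary part first).


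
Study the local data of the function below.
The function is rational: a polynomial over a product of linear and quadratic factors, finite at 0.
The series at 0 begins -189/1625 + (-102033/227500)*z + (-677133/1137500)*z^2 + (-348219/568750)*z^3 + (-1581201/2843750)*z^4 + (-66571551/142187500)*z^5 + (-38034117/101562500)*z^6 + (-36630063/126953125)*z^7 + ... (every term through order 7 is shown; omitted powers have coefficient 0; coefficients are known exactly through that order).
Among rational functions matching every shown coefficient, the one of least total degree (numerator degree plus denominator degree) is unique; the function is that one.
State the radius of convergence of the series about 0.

No rational of total degree below 5 reproduces all 8 coefficients; solving the [2/3] Pade equations on them gives f(z) = (-2*z**2/5 + 31*z/28 + 7/13)/(z - 5/3)**3, whose expansion matches every shown term.
Denominator factor (z - 5/3)^3: pole of order 3 at 5/3, modulus 5/3.
The radius of convergence is the smallest modulus among the singular points: 5/3.

The radius of convergence is 5/3.


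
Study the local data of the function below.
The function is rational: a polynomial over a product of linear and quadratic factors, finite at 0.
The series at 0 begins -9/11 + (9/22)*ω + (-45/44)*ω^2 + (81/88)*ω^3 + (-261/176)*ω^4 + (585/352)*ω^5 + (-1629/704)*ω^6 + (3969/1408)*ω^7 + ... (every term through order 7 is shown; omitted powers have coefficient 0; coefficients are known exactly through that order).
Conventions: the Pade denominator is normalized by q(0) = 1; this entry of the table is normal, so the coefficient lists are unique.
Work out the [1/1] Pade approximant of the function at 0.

The Pade approximant has numerator coefficients [-9/11, -18/11]; denominator coefficients [1, 5/2].

Taylor coefficients needed (read off): a_0 = -9/11, a_1 = 9/22, a_2 = -45/44.
Write the denominator as Q(ω) = 1 + q1*ω. Requiring Q*f - P = O(ω^3) with deg P <= 1 kills the coefficients of ω^2..ω^2 in Q*f:
  ω^2: a_2 + q1*a_1 = 0, i.e. -45/44 + (9/22)*q1 = 0.
Solving this linear system: q1 = 5/2.
The numerator is Q*f truncated at degree 1: P0 = a_0 = -9/11; P1 = a_1 + q1*a_0 = -18/11.


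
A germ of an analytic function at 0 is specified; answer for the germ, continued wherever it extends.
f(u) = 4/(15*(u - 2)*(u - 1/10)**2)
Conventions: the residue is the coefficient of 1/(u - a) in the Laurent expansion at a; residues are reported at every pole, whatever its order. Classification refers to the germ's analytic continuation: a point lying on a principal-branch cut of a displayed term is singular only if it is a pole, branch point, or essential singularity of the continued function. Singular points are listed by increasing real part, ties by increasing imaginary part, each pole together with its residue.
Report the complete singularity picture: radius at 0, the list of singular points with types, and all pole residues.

Radius of convergence at 0: 1/10.
At 1/10: a pole of order 2; residue -80/1083.
At 2: a pole of order 1; residue 80/1083.

Denominator factor (u - 2): pole of order 1 at 2, modulus 2.
Denominator factor (u - 1/10)^2: pole of order 2 at 1/10, modulus 1/10.
The radius of convergence is the smallest modulus among the singular points: 1/10.
At the order-2 pole 1/10 set g(u) = (u - (1/10))^2*f(u) = 4/(15*(u - 2)).
Order-2 pole: residue = g'(a); g'(1/10) = -80/1083, so the residue is -80/1083.
At the order-1 pole 2 set g(u) = (u - (2))*f(u) = 4/(15*(u - 1/10)**2).
Simple pole: residue = g(a) at a = 2, which is 80/1083.
List the singular points by increasing real part (a conjugate pair: the negative imaginary part first).


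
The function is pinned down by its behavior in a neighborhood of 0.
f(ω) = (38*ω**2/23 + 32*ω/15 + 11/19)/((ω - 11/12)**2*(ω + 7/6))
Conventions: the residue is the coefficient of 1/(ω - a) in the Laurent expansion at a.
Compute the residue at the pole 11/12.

The residue is 2149634/1365625.

At the order-2 pole 11/12 set g(ω) = (ω - (11/12))^2*f(ω) = (38*ω**2/23 + 32*ω/15 + 11/19)/(ω + 7/6).
Order-2 pole: residue = g'(a); g'(11/12) = 2149634/1365625, so the residue is 2149634/1365625.


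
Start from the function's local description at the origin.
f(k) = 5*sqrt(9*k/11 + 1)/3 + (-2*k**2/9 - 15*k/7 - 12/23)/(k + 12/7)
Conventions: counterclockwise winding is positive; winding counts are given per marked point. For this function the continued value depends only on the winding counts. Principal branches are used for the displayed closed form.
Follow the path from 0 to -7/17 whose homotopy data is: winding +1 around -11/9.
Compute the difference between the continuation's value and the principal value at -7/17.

Continued minus principal equals -(20/561)*sqrt(5797).

The rational part is single-valued and drops out of the difference; each branch term changes only by its own monodromy.
(5/3)*sqrt(1 - k/(-11/9)): winding +1 is odd, the square root flips sign, contributing -2*(5/3)*sqrt(1 - (-7/17)/(-11/9)) = -2*(5/3)*sqrt(124/187) = -(20/561)*sqrt(5797).
Summing the contributions at k = -7/17 gives -(20/561)*sqrt(5797).


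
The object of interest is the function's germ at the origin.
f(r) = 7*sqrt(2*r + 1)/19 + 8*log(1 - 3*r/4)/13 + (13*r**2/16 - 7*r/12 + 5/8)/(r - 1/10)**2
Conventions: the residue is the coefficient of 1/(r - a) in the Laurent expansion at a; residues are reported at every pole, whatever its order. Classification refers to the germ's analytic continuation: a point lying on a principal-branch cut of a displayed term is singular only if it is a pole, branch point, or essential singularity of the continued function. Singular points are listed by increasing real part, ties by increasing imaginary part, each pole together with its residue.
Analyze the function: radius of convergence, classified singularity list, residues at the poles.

Radius of convergence at 0: 1/10.
At -1/2: an algebraic (square-root) branch point.
At 1/10: a pole of order 2; residue -101/240.
At 4/3: a logarithmic branch point.

Denominator factor (r - 1/10)^2: pole of order 2 at 1/10, modulus 1/10.
Branch term (7/19)*sqrt(1 - r/(-1/2)): its argument vanishes at r = -1/2, a square-root branch point, modulus 1/2.
Branch term (8/13)*log(1 - r/(4/3)): its argument vanishes at r = 4/3, a logarithmic branch point, modulus 4/3.
The radius of convergence is the smallest modulus among the singular points: 1/10.
The branch terms are analytic at 1/10 and contribute nothing to the residue; only the rational part matters.
At the order-2 pole 1/10 set g(r) = (r - (1/10))^2*(rational part) = 13*r**2/16 - 7*r/12 + 5/8.
Order-2 pole: residue = g'(a); g'(1/10) = -101/240, so the residue is -101/240.
List the singular points by increasing real part (a conjugate pair: the negative imaginary part first).


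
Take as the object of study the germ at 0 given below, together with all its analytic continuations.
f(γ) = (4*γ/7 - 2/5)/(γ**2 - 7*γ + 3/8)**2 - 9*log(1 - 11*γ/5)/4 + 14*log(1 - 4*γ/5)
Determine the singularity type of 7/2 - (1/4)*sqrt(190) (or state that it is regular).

The point is a pole of order 2.

The denominator factor γ**2 - 7*γ + 3/8 vanishes at 7/2 - (1/4)*sqrt(190) and appears to the power 2; the numerator there equals 8/5 - (1/7)*sqrt(190), nonzero, and no other factor vanishes.
The branch terms are analytic at this point.
Hence a pole whose order is the multiplicity, 2.


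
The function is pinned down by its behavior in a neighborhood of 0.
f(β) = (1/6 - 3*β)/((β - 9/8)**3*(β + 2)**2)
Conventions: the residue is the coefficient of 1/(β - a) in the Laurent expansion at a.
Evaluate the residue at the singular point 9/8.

At the order-3 pole 9/8 set g(β) = (β - (9/8))^3*f(β) = (1/6 - 3*β)/(β + 2)**2.
Order-3 pole: residue = g''(a)/2; g''(9/8) = 74752/390625, so the residue is 37376/390625.

The residue is 37376/390625.


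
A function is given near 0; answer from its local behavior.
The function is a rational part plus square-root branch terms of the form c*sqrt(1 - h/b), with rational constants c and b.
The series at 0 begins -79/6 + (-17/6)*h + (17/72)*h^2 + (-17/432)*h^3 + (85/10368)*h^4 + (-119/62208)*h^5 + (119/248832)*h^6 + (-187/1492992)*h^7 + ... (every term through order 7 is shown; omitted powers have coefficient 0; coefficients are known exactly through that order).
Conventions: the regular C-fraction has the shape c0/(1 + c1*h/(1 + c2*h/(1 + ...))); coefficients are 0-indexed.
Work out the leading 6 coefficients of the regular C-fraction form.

The regular C-fraction coefficients are [-79/6, -17/79, 283/948, 79/3396, 487/3396, 283/5844].

Taylor coefficients (read off): a_0 = -79/6, a_1 = -17/6, a_2 = 17/72, a_3 = -17/432, a_4 = 85/10368, a_5 = -119/62208.
c0 = a_0 = -79/6. Peel one level at a time: if S = 1 + c*h/S' with S'(0) = 1, then c is the h-coefficient of S and S' = c*h/(S - 1).
S_1 = c0/f = 1 + (-17/79)*h + (4811/74892)*h^2 + ...; c1 = -17/79.
S_2 = c1*h/(S_1 - 1) = 1 + (283/948)*h + (-1/144)*h^2 + ...; c2 = 283/948.
S_3 = c2*h/(S_2 - 1) = 1 + (79/3396)*h + (-38473/11532816)*h^2 + ...; c3 = 79/3396.
S_4 = c3*h/(S_3 - 1) = 1 + (487/3396)*h + (-1/144)*h^2 + ...; c4 = 487/3396.
S_5 = c4*h/(S_4 - 1) = 1 + (283/5844)*h + ...; c5 = 283/5844.


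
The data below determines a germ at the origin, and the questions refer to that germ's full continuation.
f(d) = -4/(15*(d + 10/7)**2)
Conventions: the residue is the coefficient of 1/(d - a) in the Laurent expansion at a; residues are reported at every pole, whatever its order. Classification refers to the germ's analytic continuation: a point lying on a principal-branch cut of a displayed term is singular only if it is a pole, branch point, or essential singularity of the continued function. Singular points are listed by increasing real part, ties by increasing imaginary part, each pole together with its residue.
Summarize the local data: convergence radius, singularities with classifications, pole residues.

Denominator factor (d + 10/7)^2: pole of order 2 at -10/7, modulus 10/7.
The radius of convergence is the smallest modulus among the singular points: 10/7.
At the order-2 pole -10/7 set g(d) = (d - (-10/7))^2*f(d) = -4/15.
Order-2 pole: residue = g'(a); g'(-10/7) = 0, so the residue is 0.

Radius of convergence at 0: 10/7.
At -10/7: a pole of order 2; residue 0.


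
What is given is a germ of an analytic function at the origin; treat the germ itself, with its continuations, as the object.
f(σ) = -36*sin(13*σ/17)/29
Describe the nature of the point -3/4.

There is no denominator, hence no pole anywhere.
The factor -sin(13*σ/17) is entire.
So the germ continues analytically to -3/4.

The point is a regular point.


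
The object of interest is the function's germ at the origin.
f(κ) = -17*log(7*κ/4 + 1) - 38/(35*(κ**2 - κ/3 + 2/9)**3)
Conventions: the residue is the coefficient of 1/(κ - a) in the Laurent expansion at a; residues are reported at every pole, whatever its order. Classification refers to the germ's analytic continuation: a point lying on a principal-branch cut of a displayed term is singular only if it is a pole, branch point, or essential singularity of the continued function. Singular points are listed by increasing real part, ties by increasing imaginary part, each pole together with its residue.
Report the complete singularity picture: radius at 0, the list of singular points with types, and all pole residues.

Radius of convergence at 0: (1/3)*sqrt(2).
At -4/7: a logarithmic branch point.
At (1/6) - ((1/6)*sqrt(7))*i: a pole of order 3; residue -((55404/12005)*sqrt(7))*i.
At (1/6) + ((1/6)*sqrt(7))*i: a pole of order 3; residue ((55404/12005)*sqrt(7))*i.

Denominator factor (κ**2 - κ/3 + 2/9)^3: discriminant -7/9, complex-conjugate roots (1/6) + ((1/6)*sqrt(7))*i and (1/6) - ((1/6)*sqrt(7))*i; poles of order 3, moduli (1/3)*sqrt(2) and (1/3)*sqrt(2).
Branch term (-17)*log(1 - κ/(-4/7)): its argument vanishes at κ = -4/7, a logarithmic branch point, modulus 4/7.
The radius of convergence is the smallest modulus among the singular points: (1/3)*sqrt(2).
The branch term is analytic at (1/6) - ((1/6)*sqrt(7))*i and contributes nothing to the residue; only the rational part matters.
The factor κ**2 - κ/3 + 2/9 splits as (κ - a)(κ - a') with a = (1/6) - ((1/6)*sqrt(7))*i, a' = (1/6) + ((1/6)*sqrt(7))*i. At the order-3 pole a set g(κ) = (κ - a)^3*(rational part) = [-38/35] / (κ - a')^3.
Order-3 pole: residue = g''(a)/2; g''((1/6) - ((1/6)*sqrt(7))*i) = -((110808/12005)*sqrt(7))*i, so the residue is -((55404/12005)*sqrt(7))*i.
The branch term is analytic at (1/6) + ((1/6)*sqrt(7))*i and contributes nothing to the residue; only the rational part matters.
The factor κ**2 - κ/3 + 2/9 splits as (κ - a)(κ - a') with a = (1/6) + ((1/6)*sqrt(7))*i, a' = (1/6) - ((1/6)*sqrt(7))*i. At the order-3 pole a set g(κ) = (κ - a)^3*(rational part) = [-38/35] / (κ - a')^3.
Order-3 pole: residue = g''(a)/2; g''((1/6) + ((1/6)*sqrt(7))*i) = ((110808/12005)*sqrt(7))*i, so the residue is ((55404/12005)*sqrt(7))*i.
List the singular points by increasing real part (a conjugate pair: the negative imaginary part first).


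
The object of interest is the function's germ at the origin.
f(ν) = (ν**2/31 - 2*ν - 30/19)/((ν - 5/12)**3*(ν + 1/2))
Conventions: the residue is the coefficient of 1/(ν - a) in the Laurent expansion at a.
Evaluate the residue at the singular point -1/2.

At the order-1 pole -1/2 set g(ν) = (ν - (-1/2))*f(ν) = (ν**2/31 - 2*ν - 30/19)/(ν - 5/12)**3.
Simple pole: residue = g(a) at a = -1/2, which is 581040/783959.

The residue is 581040/783959.


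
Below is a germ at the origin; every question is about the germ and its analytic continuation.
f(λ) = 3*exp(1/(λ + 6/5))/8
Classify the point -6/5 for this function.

The point is an essential singularity.

The exponent 1/(λ - (-6/5)) has a pole at -6/5, so exp(1/(λ - (-6/5))) takes every nonzero value near it: an essential singularity (not a pole of any order).


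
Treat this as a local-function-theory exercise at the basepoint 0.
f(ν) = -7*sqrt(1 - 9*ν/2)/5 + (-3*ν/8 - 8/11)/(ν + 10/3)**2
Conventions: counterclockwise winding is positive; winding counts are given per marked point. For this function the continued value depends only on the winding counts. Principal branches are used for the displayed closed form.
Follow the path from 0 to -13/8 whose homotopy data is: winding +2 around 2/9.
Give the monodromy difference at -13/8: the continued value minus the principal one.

Continued minus principal equals 0.

The rational part is single-valued and drops out of the difference; each branch term changes only by its own monodromy.
(-7/5)*sqrt(1 - ν/(2/9)): winding +2 is even, the square root returns to the same sheet, contribution 0.
Summing the contributions at ν = -13/8 gives 0.


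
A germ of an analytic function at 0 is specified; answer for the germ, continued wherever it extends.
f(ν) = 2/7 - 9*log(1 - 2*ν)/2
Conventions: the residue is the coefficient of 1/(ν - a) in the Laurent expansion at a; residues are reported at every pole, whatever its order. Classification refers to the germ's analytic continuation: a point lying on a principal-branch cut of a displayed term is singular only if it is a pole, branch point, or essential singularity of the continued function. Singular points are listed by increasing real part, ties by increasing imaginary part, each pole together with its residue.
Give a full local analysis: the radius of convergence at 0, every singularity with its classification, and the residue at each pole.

Branch term (-9/2)*log(1 - ν/(1/2)): its argument vanishes at ν = 1/2, a logarithmic branch point, modulus 1/2.
The radius of convergence is the smallest modulus among the singular points: 1/2.

Radius of convergence at 0: 1/2.
At 1/2: a logarithmic branch point.


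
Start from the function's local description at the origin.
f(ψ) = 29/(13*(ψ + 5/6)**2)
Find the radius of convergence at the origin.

Denominator factor (ψ + 5/6)^2: pole of order 2 at -5/6, modulus 5/6.
The radius of convergence is the smallest modulus among the singular points: 5/6.

The radius of convergence is 5/6.


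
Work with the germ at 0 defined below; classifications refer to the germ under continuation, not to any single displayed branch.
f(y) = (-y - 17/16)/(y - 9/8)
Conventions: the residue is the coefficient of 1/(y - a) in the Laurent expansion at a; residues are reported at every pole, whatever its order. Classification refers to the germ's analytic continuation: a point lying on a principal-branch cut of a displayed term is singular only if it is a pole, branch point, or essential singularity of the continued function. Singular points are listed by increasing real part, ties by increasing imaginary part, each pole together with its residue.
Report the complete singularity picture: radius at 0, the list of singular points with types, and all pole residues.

Denominator factor (y - 9/8): pole of order 1 at 9/8, modulus 9/8.
The radius of convergence is the smallest modulus among the singular points: 9/8.
At the order-1 pole 9/8 set g(y) = (y - (9/8))*f(y) = -y - 17/16.
Simple pole: residue = g(a) at a = 9/8, which is -35/16.

Radius of convergence at 0: 9/8.
At 9/8: a pole of order 1; residue -35/16.


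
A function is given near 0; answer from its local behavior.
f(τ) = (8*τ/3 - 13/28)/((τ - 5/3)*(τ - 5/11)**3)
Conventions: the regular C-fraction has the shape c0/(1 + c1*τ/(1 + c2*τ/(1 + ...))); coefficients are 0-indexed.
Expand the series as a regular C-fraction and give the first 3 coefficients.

The regular C-fraction coefficients are [-51909/17500, -284/195, 192311/27690].

Taylor coefficients (expand at 0): a_0 = -51909/17500, a_1 = -94501/21875, a_2 = 5186907/218750.
c0 = a_0 = -51909/17500. Peel one level at a time: if S = 1 + c*τ/S' with S'(0) = 1, then c is the τ-coefficient of S and S' = c*τ/(S - 1).
S_1 = c0/f = 1 + (-284/195)*τ + (384622/38025)*τ^2 + ...; c1 = -284/195.
S_2 = c1*τ/(S_1 - 1) = 1 + (192311/27690)*τ + ...; c2 = 192311/27690.


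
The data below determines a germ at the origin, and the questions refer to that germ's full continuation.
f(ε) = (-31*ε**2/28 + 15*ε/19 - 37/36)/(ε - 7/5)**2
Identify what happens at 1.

Denominator factors: ε - 7/5 = -2/5 at ε = 1 — none vanishes.
So the germ continues analytically to 1.

The point is a regular point.


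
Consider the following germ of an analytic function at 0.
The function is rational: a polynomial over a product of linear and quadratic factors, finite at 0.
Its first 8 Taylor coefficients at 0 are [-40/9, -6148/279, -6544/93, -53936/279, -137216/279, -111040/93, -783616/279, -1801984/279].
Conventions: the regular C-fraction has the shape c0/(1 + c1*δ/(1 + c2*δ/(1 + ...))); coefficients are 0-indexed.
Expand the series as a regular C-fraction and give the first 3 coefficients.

Taylor coefficients (read off): a_0 = -40/9, a_1 = -6148/279, a_2 = -6544/93.
c0 = a_0 = -40/9. Peel one level at a time: if S = 1 + c*δ/S' with S'(0) = 1, then c is the δ-coefficient of S and S' = c*δ/(S - 1).
S_1 = c0/f = 1 + (-1537/310)*δ + (840889/96100)*δ^2 + ...; c1 = -1537/310.
S_2 = c1*δ/(S_1 - 1) = 1 + (840889/476470)*δ + ...; c2 = 840889/476470.

The regular C-fraction coefficients are [-40/9, -1537/310, 840889/476470].


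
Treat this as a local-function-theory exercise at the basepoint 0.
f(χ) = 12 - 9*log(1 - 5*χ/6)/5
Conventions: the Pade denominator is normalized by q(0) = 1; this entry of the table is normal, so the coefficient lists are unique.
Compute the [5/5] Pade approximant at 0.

Taylor coefficients needed (expand at 0): a_0 = 12, a_1 = 3/2, a_2 = 5/8, a_3 = 25/72, a_4 = 125/576, a_5 = 125/864, a_6 = 3125/31104, a_7 = 15625/217728, a_8 = 78125/1492992, a_9 = 390625/10077696, a_10 = 390625/13436928.
Write the denominator as Q(χ) = 1 + q1*χ + q2*χ^2 + q3*χ^3 + q4*χ^4 + q5*χ^5. Requiring Q*f - P = O(χ^11) with deg P <= 5 kills the coefficients of χ^6..χ^10 in Q*f:
  χ^6: a_6 + q1*a_5 + q2*a_4 + q3*a_3 + q4*a_2 + q5*a_1 = 0, i.e. 3125/31104 + (125/864)*q1 + (125/576)*q2 + (25/72)*q3 + (5/8)*q4 + (3/2)*q5 = 0.
  χ^7: a_7 + q1*a_6 + q2*a_5 + q3*a_4 + q4*a_3 + q5*a_2 = 0, i.e. 15625/217728 + (3125/31104)*q1 + (125/864)*q2 + (125/576)*q3 + (25/72)*q4 + (5/8)*q5 = 0.
  χ^8: a_8 + q1*a_7 + q2*a_6 + q3*a_5 + q4*a_4 + q5*a_3 = 0, i.e. 78125/1492992 + (15625/217728)*q1 + (3125/31104)*q2 + (125/864)*q3 + (125/576)*q4 + (25/72)*q5 = 0.
  χ^9: a_9 + q1*a_8 + q2*a_7 + q3*a_6 + q4*a_5 + q5*a_4 = 0, i.e. 390625/10077696 + (78125/1492992)*q1 + (15625/217728)*q2 + (3125/31104)*q3 + (125/864)*q4 + (125/576)*q5 = 0.
  χ^10: a_10 + q1*a_9 + q2*a_8 + q3*a_7 + q4*a_6 + q5*a_5 = 0, i.e. 390625/13436928 + (390625/10077696)*q1 + (78125/1492992)*q2 + (15625/217728)*q3 + (3125/31104)*q4 + (125/864)*q5 = 0.
Solving this linear system: q1 = -25/12, q2 = 125/81, q3 = -625/1296, q4 = 3125/54432, q5 = -3125/1959552.
The numerator is Q*f truncated at degree 5: P0 = a_0 = 12; P1 = a_1 + q1*a_0 = -47/2; P2 = a_2 + q1*a_1 + q2*a_0 = 865/54; P3 = a_3 + q1*a_2 + q2*a_1 + q3*a_0 = -425/96; P4 = a_4 + q1*a_3 + q2*a_2 + q3*a_1 + q4*a_0 = 5125/12096; P5 = a_5 + q1*a_4 + q2*a_3 + q3*a_2 + q4*a_1 + q5*a_0 = -125/20736.

The Pade approximant has numerator coefficients [12, -47/2, 865/54, -425/96, 5125/12096, -125/20736]; denominator coefficients [1, -25/12, 125/81, -625/1296, 3125/54432, -3125/1959552].


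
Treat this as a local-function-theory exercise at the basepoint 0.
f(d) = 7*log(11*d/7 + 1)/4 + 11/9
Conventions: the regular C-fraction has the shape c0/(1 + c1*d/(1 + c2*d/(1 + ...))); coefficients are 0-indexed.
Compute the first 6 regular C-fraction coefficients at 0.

The regular C-fraction coefficients are [11/9, -9/4, 85/28, 121/1785, 2563/3570, 374/1631].

Taylor coefficients (expand at 0): a_0 = 11/9, a_1 = 11/4, a_2 = -121/56, a_3 = 1331/588, a_4 = -14641/5488, a_5 = 161051/48020.
c0 = a_0 = 11/9. Peel one level at a time: if S = 1 + c*d/S' with S'(0) = 1, then c is the d-coefficient of S and S' = c*d/(S - 1).
S_1 = c0/f = 1 + (-9/4)*d + (765/112)*d^2 + ...; c1 = -9/4.
S_2 = c1*d/(S_1 - 1) = 1 + (85/28)*d + (-121/588)*d^2 + ...; c2 = 85/28.
S_3 = c2*d/(S_2 - 1) = 1 + (121/1785)*d + (-310123/6372450)*d^2 + ...; c3 = 121/1785.
S_4 = c3*d/(S_3 - 1) = 1 + (2563/3570)*d + (-121/735)*d^2 + ...; c4 = 2563/3570.
S_5 = c4*d/(S_4 - 1) = 1 + (374/1631)*d + ...; c5 = 374/1631.


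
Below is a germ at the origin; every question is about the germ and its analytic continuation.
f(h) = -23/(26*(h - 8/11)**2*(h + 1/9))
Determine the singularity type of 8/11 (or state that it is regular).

The point is a pole of order 2.

The denominator factor h - 8/11 vanishes at 8/11 and appears to the power 2; the numerator there equals -23/26, nonzero, and no other factor vanishes.
Hence a pole whose order is the multiplicity, 2.


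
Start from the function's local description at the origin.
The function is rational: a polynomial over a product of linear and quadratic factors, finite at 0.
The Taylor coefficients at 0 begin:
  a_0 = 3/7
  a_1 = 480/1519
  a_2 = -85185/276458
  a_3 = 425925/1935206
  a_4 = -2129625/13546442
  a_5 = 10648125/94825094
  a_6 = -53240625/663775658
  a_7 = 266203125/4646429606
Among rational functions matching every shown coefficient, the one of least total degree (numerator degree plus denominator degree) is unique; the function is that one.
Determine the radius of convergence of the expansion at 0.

The radius of convergence is 7/5.

No rational of total degree below 3 reproduces all 8 coefficients; solving the [2/1] Pade equations on them gives f(ψ) = (-3*ψ**2/26 + 27*ψ/31 + 3/5)/(ψ + 7/5), whose expansion matches every shown term.
Denominator factor (ψ + 7/5): pole of order 1 at -7/5, modulus 7/5.
The radius of convergence is the smallest modulus among the singular points: 7/5.


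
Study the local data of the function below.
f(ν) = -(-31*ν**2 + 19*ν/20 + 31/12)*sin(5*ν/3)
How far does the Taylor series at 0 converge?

The factor -sin(5*ν/3) is entire and contributes no finite singular point.
The polynomial part has no poles.
No finite singular points: the Taylor series at 0 converges everywhere.

The radius of convergence is infinite.


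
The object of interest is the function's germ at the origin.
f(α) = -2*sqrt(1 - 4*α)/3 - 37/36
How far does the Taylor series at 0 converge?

The radius of convergence is 1/4.

Branch term (-2/3)*sqrt(1 - α/(1/4)): its argument vanishes at α = 1/4, a square-root branch point, modulus 1/4.
The radius of convergence is the smallest modulus among the singular points: 1/4.


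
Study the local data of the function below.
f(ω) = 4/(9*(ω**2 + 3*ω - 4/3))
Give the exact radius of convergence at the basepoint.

The radius of convergence is -3/2 + (1/6)*sqrt(129).

Denominator factor (ω**2 + 3*ω - 4/3): discriminant 43/3, real irrational roots -3/2 + (1/6)*sqrt(129) and -3/2 - (1/6)*sqrt(129); poles of order 1, moduli -3/2 + (1/6)*sqrt(129) and 3/2 + (1/6)*sqrt(129).
The radius of convergence is the smallest modulus among the singular points: -3/2 + (1/6)*sqrt(129).


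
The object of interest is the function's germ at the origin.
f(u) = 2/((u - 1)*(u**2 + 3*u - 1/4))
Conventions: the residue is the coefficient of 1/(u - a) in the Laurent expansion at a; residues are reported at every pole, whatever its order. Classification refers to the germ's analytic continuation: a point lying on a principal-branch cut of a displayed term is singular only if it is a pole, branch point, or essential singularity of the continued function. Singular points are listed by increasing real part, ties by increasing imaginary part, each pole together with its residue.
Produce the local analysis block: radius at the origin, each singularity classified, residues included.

Radius of convergence at 0: -3/2 + (1/2)*sqrt(10).
At -3/2 - (1/2)*sqrt(10): a pole of order 1; residue -4/15 + (2/15)*sqrt(10).
At -3/2 + (1/2)*sqrt(10): a pole of order 1; residue -4/15 - (2/15)*sqrt(10).
At 1: a pole of order 1; residue 8/15.

Denominator factor (u - 1): pole of order 1 at 1, modulus 1.
Denominator factor (u**2 + 3*u - 1/4): discriminant 10, real irrational roots -3/2 + (1/2)*sqrt(10) and -3/2 - (1/2)*sqrt(10); poles of order 1, moduli -3/2 + (1/2)*sqrt(10) and 3/2 + (1/2)*sqrt(10).
The radius of convergence is the smallest modulus among the singular points: -3/2 + (1/2)*sqrt(10).
The factor u**2 + 3*u - 1/4 splits as (u - a)(u - a') with a = -3/2 - (1/2)*sqrt(10), a' = -3/2 + (1/2)*sqrt(10). At the order-1 pole a set g(u) = (u - a)*f(u) = [2/(u - 1)] / (u - a').
Simple pole: residue = g(a) at a = -3/2 - (1/2)*sqrt(10), which is -4/15 + (2/15)*sqrt(10).
The factor u**2 + 3*u - 1/4 splits as (u - a)(u - a') with a = -3/2 + (1/2)*sqrt(10), a' = -3/2 - (1/2)*sqrt(10). At the order-1 pole a set g(u) = (u - a)*f(u) = [2/(u - 1)] / (u - a').
Simple pole: residue = g(a) at a = -3/2 + (1/2)*sqrt(10), which is -4/15 - (2/15)*sqrt(10).
At the order-1 pole 1 set g(u) = (u - (1))*f(u) = 2/(u**2 + 3*u - 1/4).
Simple pole: residue = g(a) at a = 1, which is 8/15.
List the singular points by increasing real part (a conjugate pair: the negative imaginary part first).
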